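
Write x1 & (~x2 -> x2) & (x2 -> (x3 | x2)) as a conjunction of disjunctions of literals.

x1 & (~x2 -> x2) & (x2 -> (x3 | x2))
= x1 & (~~x2 | x2) & (x2 -> (x3 | x2))   (eliminate ->)
= x1 & (~~x2 | x2) & (~x2 | x3 | x2)   (eliminate ->)
= x1 & (x2 | x2) & (~x2 | x3 | x2)   (double negation)
= x1 & x2   (simplify)

x1 & x2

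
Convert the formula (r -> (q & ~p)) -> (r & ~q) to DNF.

(r -> (q & ~p)) -> (r & ~q)
≡ ~(r -> (q & ~p)) | (r & ~q)   [eliminate ->]
≡ ~(~r | (q & ~p)) | (r & ~q)   [eliminate ->]
≡ (~~r & ~(q & ~p)) | (r & ~q)   [De Morgan]
≡ (r & ~(q & ~p)) | (r & ~q)   [double negation]
≡ (r & (~q | ~~p)) | (r & ~q)   [De Morgan]
≡ (r & (~q | p)) | (r & ~q)   [double negation]
≡ (r & ~q) | (r & p) | (r & ~q)   [distribute & over |]
≡ (r & ~q) | (r & p)   [simplify]

(r & ~q) | (r & p)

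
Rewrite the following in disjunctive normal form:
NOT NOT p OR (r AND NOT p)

NOT NOT p OR (r AND NOT p)
≡ p OR (r AND NOT p)   — double negation

p OR (r AND NOT p)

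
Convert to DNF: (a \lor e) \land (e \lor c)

(a \land c) \lor e

(a \lor e) \land (e \lor c)
= (a \land e) \lor (a \land c) \lor (e \land e) \lor (e \land c)
= (a \land c) \lor e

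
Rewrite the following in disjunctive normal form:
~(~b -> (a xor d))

(~b & ~a & ~d) | (~b & d & a)

~(~b -> (a xor d))
⇔ ~(~~b | (a xor d))   [eliminate ->]
⇔ ~(~~b | (a & ~d) | (~a & d))   [expand xor]
⇔ ~~~b & ~(a & ~d) & ~(~a & d)   [De Morgan]
⇔ ~b & ~(a & ~d) & ~(~a & d)   [double negation]
⇔ ~b & (~a | ~~d) & ~(~a & d)   [De Morgan]
⇔ ~b & (~a | d) & ~(~a & d)   [double negation]
⇔ ~b & (~a | d) & (~~a | ~d)   [De Morgan]
⇔ ~b & (~a | d) & (a | ~d)   [double negation]
⇔ (~b & ~a & a) | (~b & ~a & ~d) | (~b & d & a) | (~b & d & ~d)   [distribute & over |]
⇔ (~b & ~a & ~d) | (~b & d & a)   [simplify]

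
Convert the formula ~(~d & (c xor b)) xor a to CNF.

~(~d & (c xor b)) xor a
= (~(~d & (c xor b)) | a) & ~(~(~d & (c xor b)) & a)   [expand xor]
= (~(~d & (c | b) & ~(c & b)) | a) & ~(~(~d & (c xor b)) & a)   [expand xor]
= (~(~d & (c | b) & ~(c & b)) | a) & ~(~(~d & (c | b) & ~(c & b)) & a)   [expand xor]
= (~~d | ~(c | b) | ~~(c & b) | a) & ~(~(~d & (c | b) & ~(c & b)) & a)   [De Morgan]
= (d | ~(c | b) | ~~(c & b) | a) & ~(~(~d & (c | b) & ~(c & b)) & a)   [double negation]
= (d | (~c & ~b) | ~~(c & b) | a) & ~(~(~d & (c | b) & ~(c & b)) & a)   [De Morgan]
= (d | (~c & ~b) | (c & b) | a) & ~(~(~d & (c | b) & ~(c & b)) & a)   [double negation]
= (d | (~c & ~b) | (c & b) | a) & (~~(~d & (c | b) & ~(c & b)) | ~a)   [De Morgan]
= (d | (~c & ~b) | (c & b) | a) & ((~d & (c | b) & ~(c & b)) | ~a)   [double negation]
= (d | (~c & ~b) | (c & b) | a) & ((~d & (c | b) & (~c | ~b)) | ~a)   [De Morgan]
= (d | ~c | c | a) & (d | ~c | b | a) & (d | ~b | c | a) & (d | ~b | b | a) & (~d | ~a) & (c | b | ~a) & (~c | ~b | ~a)   [distribute | over &]
= (d | ~c | b | a) & (d | ~b | c | a) & (~d | ~a) & (c | b | ~a) & (~c | ~b | ~a)   [simplify]

(d | ~c | b | a) & (d | ~b | c | a) & (~d | ~a) & (c | b | ~a) & (~c | ~b | ~a)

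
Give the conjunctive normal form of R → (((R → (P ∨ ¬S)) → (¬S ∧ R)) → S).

¬R ∨ S

R → (((R → (P ∨ ¬S)) → (¬S ∧ R)) → S)
= ¬R ∨ (((R → (P ∨ ¬S)) → (¬S ∧ R)) → S)   [eliminate →]
= ¬R ∨ ¬((R → (P ∨ ¬S)) → (¬S ∧ R)) ∨ S   [eliminate →]
= ¬R ∨ ¬(¬(R → (P ∨ ¬S)) ∨ (¬S ∧ R)) ∨ S   [eliminate →]
= ¬R ∨ ¬(¬(¬R ∨ P ∨ ¬S) ∨ (¬S ∧ R)) ∨ S   [eliminate →]
= ¬R ∨ (¬¬(¬R ∨ P ∨ ¬S) ∧ ¬(¬S ∧ R)) ∨ S   [De Morgan]
= ¬R ∨ ((¬R ∨ P ∨ ¬S) ∧ ¬(¬S ∧ R)) ∨ S   [double negation]
= ¬R ∨ ((¬R ∨ P ∨ ¬S) ∧ (¬¬S ∨ ¬R)) ∨ S   [De Morgan]
= ¬R ∨ ((¬R ∨ P ∨ ¬S) ∧ (S ∨ ¬R)) ∨ S   [double negation]
= (¬R ∨ ¬R ∨ P ∨ ¬S ∨ S) ∧ (¬R ∨ S ∨ ¬R ∨ S)   [distribute ∨ over ∧]
= ¬R ∨ S   [simplify]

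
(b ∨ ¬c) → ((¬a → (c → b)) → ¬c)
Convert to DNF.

(b ∨ ¬c) → ((¬a → (c → b)) → ¬c)
= ¬(b ∨ ¬c) ∨ ((¬a → (c → b)) → ¬c)   (eliminate →)
= ¬(b ∨ ¬c) ∨ ¬(¬a → (c → b)) ∨ ¬c   (eliminate →)
= ¬(b ∨ ¬c) ∨ ¬(¬¬a ∨ (c → b)) ∨ ¬c   (eliminate →)
= ¬(b ∨ ¬c) ∨ ¬(¬¬a ∨ ¬c ∨ b) ∨ ¬c   (eliminate →)
= (¬b ∧ ¬¬c) ∨ ¬(¬¬a ∨ ¬c ∨ b) ∨ ¬c   (De Morgan)
= (¬b ∧ c) ∨ ¬(¬¬a ∨ ¬c ∨ b) ∨ ¬c   (double negation)
= (¬b ∧ c) ∨ (¬¬¬a ∧ ¬¬c ∧ ¬b) ∨ ¬c   (De Morgan)
= (¬b ∧ c) ∨ (¬a ∧ ¬¬c ∧ ¬b) ∨ ¬c   (double negation)
= (¬b ∧ c) ∨ (¬a ∧ c ∧ ¬b) ∨ ¬c   (double negation)
= (¬b ∧ c) ∨ ¬c   (simplify)

(¬b ∧ c) ∨ ¬c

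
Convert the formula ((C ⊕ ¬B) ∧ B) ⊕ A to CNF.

(C ∨ ¬B ∨ A) ∧ (B ∨ A) ∧ (¬C ∨ ¬B ∨ ¬A)

((C ⊕ ¬B) ∧ B) ⊕ A
≡ (((C ⊕ ¬B) ∧ B) ∨ A) ∧ ¬((C ⊕ ¬B) ∧ B ∧ A)   — expand ⊕
≡ (((C ∨ ¬B) ∧ ¬(C ∧ ¬B) ∧ B) ∨ A) ∧ ¬((C ⊕ ¬B) ∧ B ∧ A)   — expand ⊕
≡ (((C ∨ ¬B) ∧ ¬(C ∧ ¬B) ∧ B) ∨ A) ∧ ¬((C ∨ ¬B) ∧ ¬(C ∧ ¬B) ∧ B ∧ A)   — expand ⊕
≡ (((C ∨ ¬B) ∧ (¬C ∨ ¬¬B) ∧ B) ∨ A) ∧ ¬((C ∨ ¬B) ∧ ¬(C ∧ ¬B) ∧ B ∧ A)   — De Morgan
≡ (((C ∨ ¬B) ∧ (¬C ∨ B) ∧ B) ∨ A) ∧ ¬((C ∨ ¬B) ∧ ¬(C ∧ ¬B) ∧ B ∧ A)   — double negation
≡ (((C ∨ ¬B) ∧ (¬C ∨ B) ∧ B) ∨ A) ∧ (¬(C ∨ ¬B) ∨ ¬¬(C ∧ ¬B) ∨ ¬B ∨ ¬A)   — De Morgan
≡ (((C ∨ ¬B) ∧ (¬C ∨ B) ∧ B) ∨ A) ∧ ((¬C ∧ ¬¬B) ∨ ¬¬(C ∧ ¬B) ∨ ¬B ∨ ¬A)   — De Morgan
≡ (((C ∨ ¬B) ∧ (¬C ∨ B) ∧ B) ∨ A) ∧ ((¬C ∧ B) ∨ ¬¬(C ∧ ¬B) ∨ ¬B ∨ ¬A)   — double negation
≡ (((C ∨ ¬B) ∧ (¬C ∨ B) ∧ B) ∨ A) ∧ ((¬C ∧ B) ∨ (C ∧ ¬B) ∨ ¬B ∨ ¬A)   — double negation
≡ (C ∨ ¬B ∨ A) ∧ (¬C ∨ B ∨ A) ∧ (B ∨ A) ∧ (¬C ∨ C ∨ ¬B ∨ ¬A) ∧ (¬C ∨ ¬B ∨ ¬B ∨ ¬A) ∧ (B ∨ C ∨ ¬B ∨ ¬A) ∧ (B ∨ ¬B ∨ ¬B ∨ ¬A)   — distribute ∨ over ∧
≡ (C ∨ ¬B ∨ A) ∧ (B ∨ A) ∧ (¬C ∨ ¬B ∨ ¬A)   — simplify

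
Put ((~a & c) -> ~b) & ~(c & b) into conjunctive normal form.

((~a & c) -> ~b) & ~(c & b)
≡ (~(~a & c) | ~b) & ~(c & b)
≡ (~~a | ~c | ~b) & ~(c & b)
≡ (a | ~c | ~b) & ~(c & b)
≡ (a | ~c | ~b) & (~c | ~b)
≡ ~c | ~b

~c | ~b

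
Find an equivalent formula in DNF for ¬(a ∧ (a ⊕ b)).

¬a ∨ b ∧ a

¬(a ∧ (a ⊕ b))
≡ ¬(a ∧ (a ∧ ¬b ∨ ¬a ∧ b))   — expand ⊕
≡ ¬a ∨ ¬(a ∧ ¬b ∨ ¬a ∧ b)   — De Morgan
≡ ¬a ∨ ¬(a ∧ ¬b) ∧ ¬(¬a ∧ b)   — De Morgan
≡ ¬a ∨ (¬a ∨ ¬¬b) ∧ ¬(¬a ∧ b)   — De Morgan
≡ ¬a ∨ (¬a ∨ b) ∧ ¬(¬a ∧ b)   — double negation
≡ ¬a ∨ (¬a ∨ b) ∧ (¬¬a ∨ ¬b)   — De Morgan
≡ ¬a ∨ (¬a ∨ b) ∧ (a ∨ ¬b)   — double negation
≡ ¬a ∨ ¬a ∧ a ∨ ¬a ∧ ¬b ∨ b ∧ a ∨ b ∧ ¬b   — distribute ∧ over ∨
≡ ¬a ∨ b ∧ a   — simplify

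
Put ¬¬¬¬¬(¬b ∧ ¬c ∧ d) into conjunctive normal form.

b ∨ c ∨ ¬d

¬¬¬¬¬(¬b ∧ ¬c ∧ d)
≡ ¬¬¬(¬b ∧ ¬c ∧ d)   [double negation]
≡ ¬(¬b ∧ ¬c ∧ d)   [double negation]
≡ ¬¬b ∨ ¬¬c ∨ ¬d   [De Morgan]
≡ b ∨ ¬¬c ∨ ¬d   [double negation]
≡ b ∨ c ∨ ¬d   [double negation]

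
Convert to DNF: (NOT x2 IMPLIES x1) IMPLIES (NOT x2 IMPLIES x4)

(NOT x2 AND NOT x1) OR x2 OR x4

(NOT x2 IMPLIES x1) IMPLIES (NOT x2 IMPLIES x4)
≡ NOT (NOT x2 IMPLIES x1) OR (NOT x2 IMPLIES x4)
≡ NOT (NOT NOT x2 OR x1) OR (NOT x2 IMPLIES x4)
≡ NOT (NOT NOT x2 OR x1) OR NOT NOT x2 OR x4
≡ (NOT NOT NOT x2 AND NOT x1) OR NOT NOT x2 OR x4
≡ (NOT x2 AND NOT x1) OR NOT NOT x2 OR x4
≡ (NOT x2 AND NOT x1) OR x2 OR x4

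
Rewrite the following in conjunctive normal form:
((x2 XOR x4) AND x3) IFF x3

((x2 XOR x4) AND x3) IFF x3
= (((x2 XOR x4) AND x3) IMPLIES x3) AND (x3 IMPLIES ((x2 XOR x4) AND x3))   (eliminate IFF)
= (NOT ((x2 XOR x4) AND x3) OR x3) AND (x3 IMPLIES ((x2 XOR x4) AND x3))   (eliminate IMPLIES)
= (NOT ((x2 OR x4) AND NOT (x2 AND x4) AND x3) OR x3) AND (x3 IMPLIES ((x2 XOR x4) AND x3))   (expand XOR)
= (NOT ((x2 OR x4) AND NOT (x2 AND x4) AND x3) OR x3) AND (NOT x3 OR ((x2 XOR x4) AND x3))   (eliminate IMPLIES)
= (NOT ((x2 OR x4) AND NOT (x2 AND x4) AND x3) OR x3) AND (NOT x3 OR ((x2 OR x4) AND NOT (x2 AND x4) AND x3))   (expand XOR)
= (NOT (x2 OR x4) OR NOT NOT (x2 AND x4) OR NOT x3 OR x3) AND (NOT x3 OR ((x2 OR x4) AND NOT (x2 AND x4) AND x3))   (De Morgan)
= ((NOT x2 AND NOT x4) OR NOT NOT (x2 AND x4) OR NOT x3 OR x3) AND (NOT x3 OR ((x2 OR x4) AND NOT (x2 AND x4) AND x3))   (De Morgan)
= ((NOT x2 AND NOT x4) OR (x2 AND x4) OR NOT x3 OR x3) AND (NOT x3 OR ((x2 OR x4) AND NOT (x2 AND x4) AND x3))   (double negation)
= ((NOT x2 AND NOT x4) OR (x2 AND x4) OR NOT x3 OR x3) AND (NOT x3 OR ((x2 OR x4) AND (NOT x2 OR NOT x4) AND x3))   (De Morgan)
= (NOT x2 OR x2 OR NOT x3 OR x3) AND (NOT x2 OR x4 OR NOT x3 OR x3) AND (NOT x4 OR x2 OR NOT x3 OR x3) AND (NOT x4 OR x4 OR NOT x3 OR x3) AND (NOT x3 OR x2 OR x4) AND (NOT x3 OR NOT x2 OR NOT x4) AND (NOT x3 OR x3)   (distribute OR over AND)
= (NOT x3 OR x2 OR x4) AND (NOT x3 OR NOT x2 OR NOT x4)   (simplify)

(NOT x3 OR x2 OR x4) AND (NOT x3 OR NOT x2 OR NOT x4)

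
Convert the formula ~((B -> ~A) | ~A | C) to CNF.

B & A & ~C

~((B -> ~A) | ~A | C)
≡ ~(~B | ~A | ~A | C)   [eliminate ->]
≡ ~~B & ~~A & ~~A & ~C   [De Morgan]
≡ B & ~~A & ~~A & ~C   [double negation]
≡ B & A & ~~A & ~C   [double negation]
≡ B & A & A & ~C   [double negation]
≡ B & A & ~C   [simplify]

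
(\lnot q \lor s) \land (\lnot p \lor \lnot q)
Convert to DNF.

(\lnot q \lor s) \land (\lnot p \lor \lnot q)
= (\lnot q \land \lnot p) \lor (\lnot q \land \lnot q) \lor (s \land \lnot p) \lor (s \land \lnot q)
= \lnot q \lor (s \land \lnot p)

\lnot q \lor (s \land \lnot p)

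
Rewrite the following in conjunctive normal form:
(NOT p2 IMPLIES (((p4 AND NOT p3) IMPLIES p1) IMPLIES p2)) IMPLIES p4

NOT p2 OR p4

(NOT p2 IMPLIES (((p4 AND NOT p3) IMPLIES p1) IMPLIES p2)) IMPLIES p4
≡ NOT (NOT p2 IMPLIES (((p4 AND NOT p3) IMPLIES p1) IMPLIES p2)) OR p4   (eliminate IMPLIES)
≡ NOT (NOT NOT p2 OR (((p4 AND NOT p3) IMPLIES p1) IMPLIES p2)) OR p4   (eliminate IMPLIES)
≡ NOT (NOT NOT p2 OR NOT ((p4 AND NOT p3) IMPLIES p1) OR p2) OR p4   (eliminate IMPLIES)
≡ NOT (NOT NOT p2 OR NOT (NOT (p4 AND NOT p3) OR p1) OR p2) OR p4   (eliminate IMPLIES)
≡ (NOT NOT NOT p2 AND NOT NOT (NOT (p4 AND NOT p3) OR p1) AND NOT p2) OR p4   (De Morgan)
≡ (NOT p2 AND NOT NOT (NOT (p4 AND NOT p3) OR p1) AND NOT p2) OR p4   (double negation)
≡ (NOT p2 AND (NOT (p4 AND NOT p3) OR p1) AND NOT p2) OR p4   (double negation)
≡ (NOT p2 AND (NOT p4 OR NOT NOT p3 OR p1) AND NOT p2) OR p4   (De Morgan)
≡ (NOT p2 AND (NOT p4 OR p3 OR p1) AND NOT p2) OR p4   (double negation)
≡ (NOT p2 OR p4) AND (NOT p4 OR p3 OR p1 OR p4) AND (NOT p2 OR p4)   (distribute OR over AND)
≡ NOT p2 OR p4   (simplify)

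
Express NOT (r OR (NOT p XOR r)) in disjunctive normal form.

NOT r AND p

NOT (r OR (NOT p XOR r))
= NOT (r OR (NOT p AND NOT r) OR (NOT NOT p AND r))   [expand XOR]
= NOT r AND NOT (NOT p AND NOT r) AND NOT (NOT NOT p AND r)   [De Morgan]
= NOT r AND (NOT NOT p OR NOT NOT r) AND NOT (NOT NOT p AND r)   [De Morgan]
= NOT r AND (p OR NOT NOT r) AND NOT (NOT NOT p AND r)   [double negation]
= NOT r AND (p OR r) AND NOT (NOT NOT p AND r)   [double negation]
= NOT r AND (p OR r) AND (NOT NOT NOT p OR NOT r)   [De Morgan]
= NOT r AND (p OR r) AND (NOT p OR NOT r)   [double negation]
= (NOT r AND p AND NOT p) OR (NOT r AND p AND NOT r) OR (NOT r AND r AND NOT p) OR (NOT r AND r AND NOT r)   [distribute AND over OR]
= NOT r AND p   [simplify]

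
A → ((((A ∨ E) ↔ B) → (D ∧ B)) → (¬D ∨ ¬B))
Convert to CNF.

¬A ∨ ¬D ∨ ¬B

A → ((((A ∨ E) ↔ B) → (D ∧ B)) → (¬D ∨ ¬B))
≡ ¬A ∨ ((((A ∨ E) ↔ B) → (D ∧ B)) → (¬D ∨ ¬B))   (eliminate →)
≡ ¬A ∨ ¬(((A ∨ E) ↔ B) → (D ∧ B)) ∨ ¬D ∨ ¬B   (eliminate →)
≡ ¬A ∨ ¬(¬((A ∨ E) ↔ B) ∨ (D ∧ B)) ∨ ¬D ∨ ¬B   (eliminate →)
≡ ¬A ∨ ¬(¬(((A ∨ E) → B) ∧ (B → (A ∨ E))) ∨ (D ∧ B)) ∨ ¬D ∨ ¬B   (eliminate ↔)
≡ ¬A ∨ ¬(¬((¬(A ∨ E) ∨ B) ∧ (B → (A ∨ E))) ∨ (D ∧ B)) ∨ ¬D ∨ ¬B   (eliminate →)
≡ ¬A ∨ ¬(¬((¬(A ∨ E) ∨ B) ∧ (¬B ∨ A ∨ E)) ∨ (D ∧ B)) ∨ ¬D ∨ ¬B   (eliminate →)
≡ ¬A ∨ (¬¬((¬(A ∨ E) ∨ B) ∧ (¬B ∨ A ∨ E)) ∧ ¬(D ∧ B)) ∨ ¬D ∨ ¬B   (De Morgan)
≡ ¬A ∨ ((¬(A ∨ E) ∨ B) ∧ (¬B ∨ A ∨ E) ∧ ¬(D ∧ B)) ∨ ¬D ∨ ¬B   (double negation)
≡ ¬A ∨ (((¬A ∧ ¬E) ∨ B) ∧ (¬B ∨ A ∨ E) ∧ ¬(D ∧ B)) ∨ ¬D ∨ ¬B   (De Morgan)
≡ ¬A ∨ (((¬A ∧ ¬E) ∨ B) ∧ (¬B ∨ A ∨ E) ∧ (¬D ∨ ¬B)) ∨ ¬D ∨ ¬B   (De Morgan)
≡ (¬A ∨ ¬A ∨ B ∨ ¬D ∨ ¬B) ∧ (¬A ∨ ¬E ∨ B ∨ ¬D ∨ ¬B) ∧ (¬A ∨ ¬B ∨ A ∨ E ∨ ¬D ∨ ¬B) ∧ (¬A ∨ ¬D ∨ ¬B ∨ ¬D ∨ ¬B)   (distribute ∨ over ∧)
≡ ¬A ∨ ¬D ∨ ¬B   (simplify)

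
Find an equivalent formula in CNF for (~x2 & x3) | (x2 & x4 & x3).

(~x2 & x3) | (x2 & x4 & x3)
≡ (~x2 | x2) & (~x2 | x4) & (~x2 | x3) & (x3 | x2) & (x3 | x4) & (x3 | x3)   — distribute | over &
≡ (~x2 | x4) & x3   — simplify

(~x2 | x4) & x3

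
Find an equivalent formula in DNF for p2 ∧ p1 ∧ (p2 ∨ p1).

p2 ∧ p1

p2 ∧ p1 ∧ (p2 ∨ p1)
≡ (p2 ∧ p1 ∧ p2) ∨ (p2 ∧ p1 ∧ p1)
≡ p2 ∧ p1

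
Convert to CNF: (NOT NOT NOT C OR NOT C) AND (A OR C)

NOT C AND (A OR C)

(NOT NOT NOT C OR NOT C) AND (A OR C)
≡ (NOT C OR NOT C) AND (A OR C)   (double negation)
≡ NOT C AND (A OR C)   (simplify)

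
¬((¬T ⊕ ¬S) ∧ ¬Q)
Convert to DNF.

¬((¬T ⊕ ¬S) ∧ ¬Q)
≡ ¬(((¬T ∧ ¬¬S) ∨ (¬¬T ∧ ¬S)) ∧ ¬Q)   [expand ⊕]
≡ ¬((¬T ∧ ¬¬S) ∨ (¬¬T ∧ ¬S)) ∨ ¬¬Q   [De Morgan]
≡ (¬(¬T ∧ ¬¬S) ∧ ¬(¬¬T ∧ ¬S)) ∨ ¬¬Q   [De Morgan]
≡ ((¬¬T ∨ ¬¬¬S) ∧ ¬(¬¬T ∧ ¬S)) ∨ ¬¬Q   [De Morgan]
≡ ((T ∨ ¬¬¬S) ∧ ¬(¬¬T ∧ ¬S)) ∨ ¬¬Q   [double negation]
≡ ((T ∨ ¬S) ∧ ¬(¬¬T ∧ ¬S)) ∨ ¬¬Q   [double negation]
≡ ((T ∨ ¬S) ∧ (¬¬¬T ∨ ¬¬S)) ∨ ¬¬Q   [De Morgan]
≡ ((T ∨ ¬S) ∧ (¬T ∨ ¬¬S)) ∨ ¬¬Q   [double negation]
≡ ((T ∨ ¬S) ∧ (¬T ∨ S)) ∨ ¬¬Q   [double negation]
≡ ((T ∨ ¬S) ∧ (¬T ∨ S)) ∨ Q   [double negation]
≡ (T ∧ ¬T) ∨ (T ∧ S) ∨ (¬S ∧ ¬T) ∨ (¬S ∧ S) ∨ Q   [distribute ∧ over ∨]
≡ (T ∧ S) ∨ (¬S ∧ ¬T) ∨ Q   [simplify]

(T ∧ S) ∨ (¬S ∧ ¬T) ∨ Q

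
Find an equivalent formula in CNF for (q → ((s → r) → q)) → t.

(q ∨ t) ∧ (¬s ∨ r ∨ t) ∧ (¬q ∨ t)

(q → ((s → r) → q)) → t
= ¬(q → ((s → r) → q)) ∨ t   [eliminate →]
= ¬(¬q ∨ ((s → r) → q)) ∨ t   [eliminate →]
= ¬(¬q ∨ ¬(s → r) ∨ q) ∨ t   [eliminate →]
= ¬(¬q ∨ ¬(¬s ∨ r) ∨ q) ∨ t   [eliminate →]
= (¬¬q ∧ ¬¬(¬s ∨ r) ∧ ¬q) ∨ t   [De Morgan]
= (q ∧ ¬¬(¬s ∨ r) ∧ ¬q) ∨ t   [double negation]
= (q ∧ (¬s ∨ r) ∧ ¬q) ∨ t   [double negation]
= (q ∨ t) ∧ (¬s ∨ r ∨ t) ∧ (¬q ∨ t)   [distribute ∨ over ∧]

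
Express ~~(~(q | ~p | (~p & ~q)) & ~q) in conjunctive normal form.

~q & p

~~(~(q | ~p | (~p & ~q)) & ~q)
≡ ~(q | ~p | (~p & ~q)) & ~q   [double negation]
≡ ~q & ~~p & ~(~p & ~q) & ~q   [De Morgan]
≡ ~q & p & ~(~p & ~q) & ~q   [double negation]
≡ ~q & p & (~~p | ~~q) & ~q   [De Morgan]
≡ ~q & p & (p | ~~q) & ~q   [double negation]
≡ ~q & p & (p | q) & ~q   [double negation]
≡ ~q & p   [simplify]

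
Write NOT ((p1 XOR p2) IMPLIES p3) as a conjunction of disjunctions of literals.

(p1 OR p2) AND (NOT p1 OR NOT p2) AND NOT p3

NOT ((p1 XOR p2) IMPLIES p3)
= NOT (NOT (p1 XOR p2) OR p3)   (eliminate IMPLIES)
= NOT (NOT ((p1 OR p2) AND NOT (p1 AND p2)) OR p3)   (expand XOR)
= NOT NOT ((p1 OR p2) AND NOT (p1 AND p2)) AND NOT p3   (De Morgan)
= (p1 OR p2) AND NOT (p1 AND p2) AND NOT p3   (double negation)
= (p1 OR p2) AND (NOT p1 OR NOT p2) AND NOT p3   (De Morgan)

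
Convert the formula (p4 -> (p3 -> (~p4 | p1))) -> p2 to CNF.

(p4 | p2) & (p3 | p2) & (~p1 | p2)

(p4 -> (p3 -> (~p4 | p1))) -> p2
≡ ~(p4 -> (p3 -> (~p4 | p1))) | p2   — eliminate ->
≡ ~(~p4 | (p3 -> (~p4 | p1))) | p2   — eliminate ->
≡ ~(~p4 | ~p3 | ~p4 | p1) | p2   — eliminate ->
≡ (~~p4 & ~~p3 & ~~p4 & ~p1) | p2   — De Morgan
≡ (p4 & ~~p3 & ~~p4 & ~p1) | p2   — double negation
≡ (p4 & p3 & ~~p4 & ~p1) | p2   — double negation
≡ (p4 & p3 & p4 & ~p1) | p2   — double negation
≡ (p4 | p2) & (p3 | p2) & (p4 | p2) & (~p1 | p2)   — distribute | over &
≡ (p4 | p2) & (p3 | p2) & (~p1 | p2)   — simplify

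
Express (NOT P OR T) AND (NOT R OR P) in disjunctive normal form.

(NOT P OR T) AND (NOT R OR P)
≡ (NOT P AND NOT R) OR (NOT P AND P) OR (T AND NOT R) OR (T AND P)   [distribute AND over OR]
≡ (NOT P AND NOT R) OR (T AND NOT R) OR (T AND P)   [simplify]

(NOT P AND NOT R) OR (T AND NOT R) OR (T AND P)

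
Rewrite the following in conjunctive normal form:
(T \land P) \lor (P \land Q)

(T \land P) \lor (P \land Q)
= (T \lor P) \land (T \lor Q) \land (P \lor P) \land (P \lor Q)   [distribute \lor over \land]
= (T \lor Q) \land P   [simplify]

(T \lor Q) \land P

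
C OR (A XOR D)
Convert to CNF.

C OR (A XOR D)
⇔ C OR ((A OR D) AND NOT (A AND D))   — expand XOR
⇔ C OR ((A OR D) AND (NOT A OR NOT D))   — De Morgan
⇔ (C OR A OR D) AND (C OR NOT A OR NOT D)   — distribute OR over AND

(C OR A OR D) AND (C OR NOT A OR NOT D)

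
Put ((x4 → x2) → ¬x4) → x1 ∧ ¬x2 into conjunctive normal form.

((x4 → x2) → ¬x4) → x1 ∧ ¬x2
⇔ ¬((x4 → x2) → ¬x4) ∨ x1 ∧ ¬x2   [eliminate →]
⇔ ¬(¬(x4 → x2) ∨ ¬x4) ∨ x1 ∧ ¬x2   [eliminate →]
⇔ ¬(¬(¬x4 ∨ x2) ∨ ¬x4) ∨ x1 ∧ ¬x2   [eliminate →]
⇔ ¬¬(¬x4 ∨ x2) ∧ ¬¬x4 ∨ x1 ∧ ¬x2   [De Morgan]
⇔ (¬x4 ∨ x2) ∧ ¬¬x4 ∨ x1 ∧ ¬x2   [double negation]
⇔ (¬x4 ∨ x2) ∧ x4 ∨ x1 ∧ ¬x2   [double negation]
⇔ (¬x4 ∨ x2 ∨ x1) ∧ (¬x4 ∨ x2 ∨ ¬x2) ∧ (x4 ∨ x1) ∧ (x4 ∨ ¬x2)   [distribute ∨ over ∧]
⇔ (¬x4 ∨ x2 ∨ x1) ∧ (x4 ∨ x1) ∧ (x4 ∨ ¬x2)   [simplify]

(¬x4 ∨ x2 ∨ x1) ∧ (x4 ∨ x1) ∧ (x4 ∨ ¬x2)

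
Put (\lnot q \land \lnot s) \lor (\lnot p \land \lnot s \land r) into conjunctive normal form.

(\lnot q \land \lnot s) \lor (\lnot p \land \lnot s \land r)
⇔ (\lnot q \lor \lnot p) \land (\lnot q \lor \lnot s) \land (\lnot q \lor r) \land (\lnot s \lor \lnot p) \land (\lnot s \lor \lnot s) \land (\lnot s \lor r)   — distribute \lor over \land
⇔ (\lnot q \lor \lnot p) \land (\lnot q \lor r) \land \lnot s   — simplify

(\lnot q \lor \lnot p) \land (\lnot q \lor r) \land \lnot s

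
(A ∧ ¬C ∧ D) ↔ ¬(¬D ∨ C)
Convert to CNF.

(A ∧ ¬C ∧ D) ↔ ¬(¬D ∨ C)
≡ ((A ∧ ¬C ∧ D) → ¬(¬D ∨ C)) ∧ (¬(¬D ∨ C) → (A ∧ ¬C ∧ D))   [eliminate ↔]
≡ (¬(A ∧ ¬C ∧ D) ∨ ¬(¬D ∨ C)) ∧ (¬(¬D ∨ C) → (A ∧ ¬C ∧ D))   [eliminate →]
≡ (¬(A ∧ ¬C ∧ D) ∨ ¬(¬D ∨ C)) ∧ (¬¬(¬D ∨ C) ∨ (A ∧ ¬C ∧ D))   [eliminate →]
≡ (¬A ∨ ¬¬C ∨ ¬D ∨ ¬(¬D ∨ C)) ∧ (¬¬(¬D ∨ C) ∨ (A ∧ ¬C ∧ D))   [De Morgan]
≡ (¬A ∨ C ∨ ¬D ∨ ¬(¬D ∨ C)) ∧ (¬¬(¬D ∨ C) ∨ (A ∧ ¬C ∧ D))   [double negation]
≡ (¬A ∨ C ∨ ¬D ∨ (¬¬D ∧ ¬C)) ∧ (¬¬(¬D ∨ C) ∨ (A ∧ ¬C ∧ D))   [De Morgan]
≡ (¬A ∨ C ∨ ¬D ∨ (D ∧ ¬C)) ∧ (¬¬(¬D ∨ C) ∨ (A ∧ ¬C ∧ D))   [double negation]
≡ (¬A ∨ C ∨ ¬D ∨ (D ∧ ¬C)) ∧ (¬D ∨ C ∨ (A ∧ ¬C ∧ D))   [double negation]
≡ (¬A ∨ C ∨ ¬D ∨ D) ∧ (¬A ∨ C ∨ ¬D ∨ ¬C) ∧ (¬D ∨ C ∨ A) ∧ (¬D ∨ C ∨ ¬C) ∧ (¬D ∨ C ∨ D)   [distribute ∨ over ∧]
≡ ¬D ∨ C ∨ A   [simplify]

¬D ∨ C ∨ A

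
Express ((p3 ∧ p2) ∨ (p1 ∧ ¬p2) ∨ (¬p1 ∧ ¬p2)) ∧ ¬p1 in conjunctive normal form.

(p3 ∨ ¬p2) ∧ ¬p1

((p3 ∧ p2) ∨ (p1 ∧ ¬p2) ∨ (¬p1 ∧ ¬p2)) ∧ ¬p1
⇔ (p3 ∨ p1 ∨ ¬p1) ∧ (p3 ∨ p1 ∨ ¬p2) ∧ (p3 ∨ ¬p2 ∨ ¬p1) ∧ (p3 ∨ ¬p2 ∨ ¬p2) ∧ (p2 ∨ p1 ∨ ¬p1) ∧ (p2 ∨ p1 ∨ ¬p2) ∧ (p2 ∨ ¬p2 ∨ ¬p1) ∧ (p2 ∨ ¬p2 ∨ ¬p2) ∧ ¬p1   — distribute ∨ over ∧
⇔ (p3 ∨ ¬p2) ∧ ¬p1   — simplify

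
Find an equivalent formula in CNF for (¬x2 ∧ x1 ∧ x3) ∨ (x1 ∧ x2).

x1 ∧ (x3 ∨ x2)

(¬x2 ∧ x1 ∧ x3) ∨ (x1 ∧ x2)
⇔ (¬x2 ∨ x1) ∧ (¬x2 ∨ x2) ∧ (x1 ∨ x1) ∧ (x1 ∨ x2) ∧ (x3 ∨ x1) ∧ (x3 ∨ x2)   (distribute ∨ over ∧)
⇔ x1 ∧ (x3 ∨ x2)   (simplify)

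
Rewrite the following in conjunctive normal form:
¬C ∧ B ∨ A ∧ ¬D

(¬C ∨ A) ∧ (¬C ∨ ¬D) ∧ (B ∨ A) ∧ (B ∨ ¬D)

¬C ∧ B ∨ A ∧ ¬D
≡ (¬C ∨ A) ∧ (¬C ∨ ¬D) ∧ (B ∨ A) ∧ (B ∨ ¬D)   [distribute ∨ over ∧]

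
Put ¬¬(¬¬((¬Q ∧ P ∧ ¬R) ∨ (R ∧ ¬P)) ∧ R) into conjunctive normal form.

¬¬(¬¬((¬Q ∧ P ∧ ¬R) ∨ (R ∧ ¬P)) ∧ R)
⇔ ¬¬((¬Q ∧ P ∧ ¬R) ∨ (R ∧ ¬P)) ∧ R   (double negation)
⇔ ((¬Q ∧ P ∧ ¬R) ∨ (R ∧ ¬P)) ∧ R   (double negation)
⇔ (¬Q ∨ R) ∧ (¬Q ∨ ¬P) ∧ (P ∨ R) ∧ (P ∨ ¬P) ∧ (¬R ∨ R) ∧ (¬R ∨ ¬P) ∧ R   (distribute ∨ over ∧)
⇔ (¬Q ∨ ¬P) ∧ (¬R ∨ ¬P) ∧ R   (simplify)

(¬Q ∨ ¬P) ∧ (¬R ∨ ¬P) ∧ R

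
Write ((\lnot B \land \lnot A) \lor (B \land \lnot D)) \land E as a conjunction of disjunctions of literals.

((\lnot B \land \lnot A) \lor (B \land \lnot D)) \land E
= (\lnot B \lor B) \land (\lnot B \lor \lnot D) \land (\lnot A \lor B) \land (\lnot A \lor \lnot D) \land E   (distribute \lor over \land)
= (\lnot B \lor \lnot D) \land (\lnot A \lor B) \land (\lnot A \lor \lnot D) \land E   (simplify)

(\lnot B \lor \lnot D) \land (\lnot A \lor B) \land (\lnot A \lor \lnot D) \land E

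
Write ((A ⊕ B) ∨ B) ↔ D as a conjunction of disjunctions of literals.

(¬A ∨ B ∨ D) ∧ (¬B ∨ D) ∧ (¬D ∨ A ∨ B)

((A ⊕ B) ∨ B) ↔ D
≡ (((A ⊕ B) ∨ B) → D) ∧ (D → ((A ⊕ B) ∨ B))   [eliminate ↔]
≡ (¬((A ⊕ B) ∨ B) ∨ D) ∧ (D → ((A ⊕ B) ∨ B))   [eliminate →]
≡ (¬(((A ∨ B) ∧ ¬(A ∧ B)) ∨ B) ∨ D) ∧ (D → ((A ⊕ B) ∨ B))   [expand ⊕]
≡ (¬(((A ∨ B) ∧ ¬(A ∧ B)) ∨ B) ∨ D) ∧ (¬D ∨ (A ⊕ B) ∨ B)   [eliminate →]
≡ (¬(((A ∨ B) ∧ ¬(A ∧ B)) ∨ B) ∨ D) ∧ (¬D ∨ ((A ∨ B) ∧ ¬(A ∧ B)) ∨ B)   [expand ⊕]
≡ ((¬((A ∨ B) ∧ ¬(A ∧ B)) ∧ ¬B) ∨ D) ∧ (¬D ∨ ((A ∨ B) ∧ ¬(A ∧ B)) ∨ B)   [De Morgan]
≡ (((¬(A ∨ B) ∨ ¬¬(A ∧ B)) ∧ ¬B) ∨ D) ∧ (¬D ∨ ((A ∨ B) ∧ ¬(A ∧ B)) ∨ B)   [De Morgan]
≡ ((((¬A ∧ ¬B) ∨ ¬¬(A ∧ B)) ∧ ¬B) ∨ D) ∧ (¬D ∨ ((A ∨ B) ∧ ¬(A ∧ B)) ∨ B)   [De Morgan]
≡ ((((¬A ∧ ¬B) ∨ (A ∧ B)) ∧ ¬B) ∨ D) ∧ (¬D ∨ ((A ∨ B) ∧ ¬(A ∧ B)) ∨ B)   [double negation]
≡ ((((¬A ∧ ¬B) ∨ (A ∧ B)) ∧ ¬B) ∨ D) ∧ (¬D ∨ ((A ∨ B) ∧ (¬A ∨ ¬B)) ∨ B)   [De Morgan]
≡ (¬A ∨ A ∨ D) ∧ (¬A ∨ B ∨ D) ∧ (¬B ∨ A ∨ D) ∧ (¬B ∨ B ∨ D) ∧ (¬B ∨ D) ∧ (¬D ∨ A ∨ B ∨ B) ∧ (¬D ∨ ¬A ∨ ¬B ∨ B)   [distribute ∨ over ∧]
≡ (¬A ∨ B ∨ D) ∧ (¬B ∨ D) ∧ (¬D ∨ A ∨ B)   [simplify]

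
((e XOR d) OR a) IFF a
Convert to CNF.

((e XOR d) OR a) IFF a
= (((e XOR d) OR a) IMPLIES a) AND (a IMPLIES ((e XOR d) OR a))   [eliminate IFF]
= (NOT ((e XOR d) OR a) OR a) AND (a IMPLIES ((e XOR d) OR a))   [eliminate IMPLIES]
= (NOT (((e OR d) AND NOT (e AND d)) OR a) OR a) AND (a IMPLIES ((e XOR d) OR a))   [expand XOR]
= (NOT (((e OR d) AND NOT (e AND d)) OR a) OR a) AND (NOT a OR (e XOR d) OR a)   [eliminate IMPLIES]
= (NOT (((e OR d) AND NOT (e AND d)) OR a) OR a) AND (NOT a OR ((e OR d) AND NOT (e AND d)) OR a)   [expand XOR]
= ((NOT ((e OR d) AND NOT (e AND d)) AND NOT a) OR a) AND (NOT a OR ((e OR d) AND NOT (e AND d)) OR a)   [De Morgan]
= (((NOT (e OR d) OR NOT NOT (e AND d)) AND NOT a) OR a) AND (NOT a OR ((e OR d) AND NOT (e AND d)) OR a)   [De Morgan]
= ((((NOT e AND NOT d) OR NOT NOT (e AND d)) AND NOT a) OR a) AND (NOT a OR ((e OR d) AND NOT (e AND d)) OR a)   [De Morgan]
= ((((NOT e AND NOT d) OR (e AND d)) AND NOT a) OR a) AND (NOT a OR ((e OR d) AND NOT (e AND d)) OR a)   [double negation]
= ((((NOT e AND NOT d) OR (e AND d)) AND NOT a) OR a) AND (NOT a OR ((e OR d) AND (NOT e OR NOT d)) OR a)   [De Morgan]
= (NOT e OR e OR a) AND (NOT e OR d OR a) AND (NOT d OR e OR a) AND (NOT d OR d OR a) AND (NOT a OR a) AND (NOT a OR e OR d OR a) AND (NOT a OR NOT e OR NOT d OR a)   [distribute OR over AND]
= (NOT e OR d OR a) AND (NOT d OR e OR a)   [simplify]

(NOT e OR d OR a) AND (NOT d OR e OR a)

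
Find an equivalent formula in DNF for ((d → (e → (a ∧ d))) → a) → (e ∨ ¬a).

((d → (e → (a ∧ d))) → a) → (e ∨ ¬a)
≡ ¬((d → (e → (a ∧ d))) → a) ∨ e ∨ ¬a   [eliminate →]
≡ ¬(¬(d → (e → (a ∧ d))) ∨ a) ∨ e ∨ ¬a   [eliminate →]
≡ ¬(¬(¬d ∨ (e → (a ∧ d))) ∨ a) ∨ e ∨ ¬a   [eliminate →]
≡ ¬(¬(¬d ∨ ¬e ∨ (a ∧ d)) ∨ a) ∨ e ∨ ¬a   [eliminate →]
≡ (¬¬(¬d ∨ ¬e ∨ (a ∧ d)) ∧ ¬a) ∨ e ∨ ¬a   [De Morgan]
≡ ((¬d ∨ ¬e ∨ (a ∧ d)) ∧ ¬a) ∨ e ∨ ¬a   [double negation]
≡ (¬d ∧ ¬a) ∨ (¬e ∧ ¬a) ∨ (a ∧ d ∧ ¬a) ∨ e ∨ ¬a   [distribute ∧ over ∨]
≡ e ∨ ¬a   [simplify]

e ∨ ¬a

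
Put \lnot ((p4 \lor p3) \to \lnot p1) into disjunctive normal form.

\lnot ((p4 \lor p3) \to \lnot p1)
≡ \lnot (\lnot (p4 \lor p3) \lor \lnot p1)   (eliminate \to)
≡ \lnot \lnot (p4 \lor p3) \land \lnot \lnot p1   (De Morgan)
≡ (p4 \lor p3) \land \lnot \lnot p1   (double negation)
≡ (p4 \lor p3) \land p1   (double negation)
≡ (p4 \land p1) \lor (p3 \land p1)   (distribute \land over \lor)

(p4 \land p1) \lor (p3 \land p1)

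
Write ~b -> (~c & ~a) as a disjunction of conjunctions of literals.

~b -> (~c & ~a)
⇔ ~~b | (~c & ~a)   [eliminate ->]
⇔ b | (~c & ~a)   [double negation]

b | (~c & ~a)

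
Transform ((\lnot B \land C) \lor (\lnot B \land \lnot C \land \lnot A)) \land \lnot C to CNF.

((\lnot B \land C) \lor (\lnot B \land \lnot C \land \lnot A)) \land \lnot C
⇔ (\lnot B \lor \lnot B) \land (\lnot B \lor \lnot C) \land (\lnot B \lor \lnot A) \land (C \lor \lnot B) \land (C \lor \lnot C) \land (C \lor \lnot A) \land \lnot C
⇔ \lnot B \land (C \lor \lnot A) \land \lnot C

\lnot B \land (C \lor \lnot A) \land \lnot C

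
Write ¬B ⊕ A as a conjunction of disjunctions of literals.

(¬B ∨ A) ∧ (B ∨ ¬A)

¬B ⊕ A
= (¬B ∨ A) ∧ ¬(¬B ∧ A)   [expand ⊕]
= (¬B ∨ A) ∧ (¬¬B ∨ ¬A)   [De Morgan]
= (¬B ∨ A) ∧ (B ∨ ¬A)   [double negation]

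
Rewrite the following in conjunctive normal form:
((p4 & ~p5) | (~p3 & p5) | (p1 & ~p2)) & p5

((p4 & ~p5) | (~p3 & p5) | (p1 & ~p2)) & p5
≡ (p4 | ~p3 | p1) & (p4 | ~p3 | ~p2) & (p4 | p5 | p1) & (p4 | p5 | ~p2) & (~p5 | ~p3 | p1) & (~p5 | ~p3 | ~p2) & (~p5 | p5 | p1) & (~p5 | p5 | ~p2) & p5   [distribute | over &]
≡ (p4 | ~p3 | p1) & (p4 | ~p3 | ~p2) & (~p5 | ~p3 | p1) & (~p5 | ~p3 | ~p2) & p5   [simplify]

(p4 | ~p3 | p1) & (p4 | ~p3 | ~p2) & (~p5 | ~p3 | p1) & (~p5 | ~p3 | ~p2) & p5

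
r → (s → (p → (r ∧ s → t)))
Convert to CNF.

r → (s → (p → (r ∧ s → t)))
≡ ¬r ∨ (s → (p → (r ∧ s → t)))   (eliminate →)
≡ ¬r ∨ ¬s ∨ (p → (r ∧ s → t))   (eliminate →)
≡ ¬r ∨ ¬s ∨ ¬p ∨ (r ∧ s → t)   (eliminate →)
≡ ¬r ∨ ¬s ∨ ¬p ∨ ¬(r ∧ s) ∨ t   (eliminate →)
≡ ¬r ∨ ¬s ∨ ¬p ∨ ¬r ∨ ¬s ∨ t   (De Morgan)
≡ ¬r ∨ ¬s ∨ ¬p ∨ t   (simplify)

¬r ∨ ¬s ∨ ¬p ∨ t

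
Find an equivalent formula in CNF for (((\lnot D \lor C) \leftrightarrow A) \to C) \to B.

(D \lor A \lor B) \land (\lnot A \lor \lnot D \lor C \lor B) \land (\lnot C \lor B)

(((\lnot D \lor C) \leftrightarrow A) \to C) \to B
≡ \lnot (((\lnot D \lor C) \leftrightarrow A) \to C) \lor B   — eliminate \to
≡ \lnot (\lnot ((\lnot D \lor C) \leftrightarrow A) \lor C) \lor B   — eliminate \to
≡ \lnot (\lnot (((\lnot D \lor C) \to A) \land (A \to (\lnot D \lor C))) \lor C) \lor B   — eliminate \leftrightarrow
≡ \lnot (\lnot ((\lnot (\lnot D \lor C) \lor A) \land (A \to (\lnot D \lor C))) \lor C) \lor B   — eliminate \to
≡ \lnot (\lnot ((\lnot (\lnot D \lor C) \lor A) \land (\lnot A \lor \lnot D \lor C)) \lor C) \lor B   — eliminate \to
≡ (\lnot \lnot ((\lnot (\lnot D \lor C) \lor A) \land (\lnot A \lor \lnot D \lor C)) \land \lnot C) \lor B   — De Morgan
≡ ((\lnot (\lnot D \lor C) \lor A) \land (\lnot A \lor \lnot D \lor C) \land \lnot C) \lor B   — double negation
≡ (((\lnot \lnot D \land \lnot C) \lor A) \land (\lnot A \lor \lnot D \lor C) \land \lnot C) \lor B   — De Morgan
≡ (((D \land \lnot C) \lor A) \land (\lnot A \lor \lnot D \lor C) \land \lnot C) \lor B   — double negation
≡ (D \lor A \lor B) \land (\lnot C \lor A \lor B) \land (\lnot A \lor \lnot D \lor C \lor B) \land (\lnot C \lor B)   — distribute \lor over \land
≡ (D \lor A \lor B) \land (\lnot A \lor \lnot D \lor C \lor B) \land (\lnot C \lor B)   — simplify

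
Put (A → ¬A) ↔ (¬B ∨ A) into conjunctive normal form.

(A → ¬A) ↔ (¬B ∨ A)
≡ ((A → ¬A) → (¬B ∨ A)) ∧ ((¬B ∨ A) → (A → ¬A))   — eliminate ↔
≡ (¬(A → ¬A) ∨ ¬B ∨ A) ∧ ((¬B ∨ A) → (A → ¬A))   — eliminate →
≡ (¬(¬A ∨ ¬A) ∨ ¬B ∨ A) ∧ ((¬B ∨ A) → (A → ¬A))   — eliminate →
≡ (¬(¬A ∨ ¬A) ∨ ¬B ∨ A) ∧ (¬(¬B ∨ A) ∨ (A → ¬A))   — eliminate →
≡ (¬(¬A ∨ ¬A) ∨ ¬B ∨ A) ∧ (¬(¬B ∨ A) ∨ ¬A ∨ ¬A)   — eliminate →
≡ ((¬¬A ∧ ¬¬A) ∨ ¬B ∨ A) ∧ (¬(¬B ∨ A) ∨ ¬A ∨ ¬A)   — De Morgan
≡ ((A ∧ ¬¬A) ∨ ¬B ∨ A) ∧ (¬(¬B ∨ A) ∨ ¬A ∨ ¬A)   — double negation
≡ ((A ∧ A) ∨ ¬B ∨ A) ∧ (¬(¬B ∨ A) ∨ ¬A ∨ ¬A)   — double negation
≡ ((A ∧ A) ∨ ¬B ∨ A) ∧ ((¬¬B ∧ ¬A) ∨ ¬A ∨ ¬A)   — De Morgan
≡ ((A ∧ A) ∨ ¬B ∨ A) ∧ ((B ∧ ¬A) ∨ ¬A ∨ ¬A)   — double negation
≡ (A ∨ ¬B ∨ A) ∧ (A ∨ ¬B ∨ A) ∧ (B ∨ ¬A ∨ ¬A) ∧ (¬A ∨ ¬A ∨ ¬A)   — distribute ∨ over ∧
≡ (A ∨ ¬B) ∧ ¬A   — simplify

(A ∨ ¬B) ∧ ¬A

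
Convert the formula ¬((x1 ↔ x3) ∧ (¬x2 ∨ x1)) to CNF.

¬((x1 ↔ x3) ∧ (¬x2 ∨ x1))
= ¬((x1 → x3) ∧ (x3 → x1) ∧ (¬x2 ∨ x1))   [eliminate ↔]
= ¬((¬x1 ∨ x3) ∧ (x3 → x1) ∧ (¬x2 ∨ x1))   [eliminate →]
= ¬((¬x1 ∨ x3) ∧ (¬x3 ∨ x1) ∧ (¬x2 ∨ x1))   [eliminate →]
= ¬(¬x1 ∨ x3) ∨ ¬(¬x3 ∨ x1) ∨ ¬(¬x2 ∨ x1)   [De Morgan]
= (¬¬x1 ∧ ¬x3) ∨ ¬(¬x3 ∨ x1) ∨ ¬(¬x2 ∨ x1)   [De Morgan]
= (x1 ∧ ¬x3) ∨ ¬(¬x3 ∨ x1) ∨ ¬(¬x2 ∨ x1)   [double negation]
= (x1 ∧ ¬x3) ∨ (¬¬x3 ∧ ¬x1) ∨ ¬(¬x2 ∨ x1)   [De Morgan]
= (x1 ∧ ¬x3) ∨ (x3 ∧ ¬x1) ∨ ¬(¬x2 ∨ x1)   [double negation]
= (x1 ∧ ¬x3) ∨ (x3 ∧ ¬x1) ∨ (¬¬x2 ∧ ¬x1)   [De Morgan]
= (x1 ∧ ¬x3) ∨ (x3 ∧ ¬x1) ∨ (x2 ∧ ¬x1)   [double negation]
= (x1 ∨ x3 ∨ x2) ∧ (x1 ∨ x3 ∨ ¬x1) ∧ (x1 ∨ ¬x1 ∨ x2) ∧ (x1 ∨ ¬x1 ∨ ¬x1) ∧ (¬x3 ∨ x3 ∨ x2) ∧ (¬x3 ∨ x3 ∨ ¬x1) ∧ (¬x3 ∨ ¬x1 ∨ x2) ∧ (¬x3 ∨ ¬x1 ∨ ¬x1)   [distribute ∨ over ∧]
= (x1 ∨ x3 ∨ x2) ∧ (¬x3 ∨ ¬x1)   [simplify]

(x1 ∨ x3 ∨ x2) ∧ (¬x3 ∨ ¬x1)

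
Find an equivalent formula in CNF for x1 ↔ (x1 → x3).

x1 ↔ (x1 → x3)
⇔ (x1 → (x1 → x3)) ∧ ((x1 → x3) → x1)
⇔ (¬x1 ∨ (x1 → x3)) ∧ ((x1 → x3) → x1)
⇔ (¬x1 ∨ ¬x1 ∨ x3) ∧ ((x1 → x3) → x1)
⇔ (¬x1 ∨ ¬x1 ∨ x3) ∧ (¬(x1 → x3) ∨ x1)
⇔ (¬x1 ∨ ¬x1 ∨ x3) ∧ (¬(¬x1 ∨ x3) ∨ x1)
⇔ (¬x1 ∨ ¬x1 ∨ x3) ∧ ((¬¬x1 ∧ ¬x3) ∨ x1)
⇔ (¬x1 ∨ ¬x1 ∨ x3) ∧ ((x1 ∧ ¬x3) ∨ x1)
⇔ (¬x1 ∨ ¬x1 ∨ x3) ∧ (x1 ∨ x1) ∧ (¬x3 ∨ x1)
⇔ (¬x1 ∨ x3) ∧ x1

(¬x1 ∨ x3) ∧ x1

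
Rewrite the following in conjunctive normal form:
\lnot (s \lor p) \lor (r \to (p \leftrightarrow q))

(\lnot s \lor \lnot r \lor \lnot q \lor p) \land (\lnot p \lor \lnot r \lor q)

\lnot (s \lor p) \lor (r \to (p \leftrightarrow q))
= \lnot (s \lor p) \lor \lnot r \lor (p \leftrightarrow q)   — eliminate \to
= \lnot (s \lor p) \lor \lnot r \lor ((p \to q) \land (q \to p))   — eliminate \leftrightarrow
= \lnot (s \lor p) \lor \lnot r \lor ((\lnot p \lor q) \land (q \to p))   — eliminate \to
= \lnot (s \lor p) \lor \lnot r \lor ((\lnot p \lor q) \land (\lnot q \lor p))   — eliminate \to
= (\lnot s \land \lnot p) \lor \lnot r \lor ((\lnot p \lor q) \land (\lnot q \lor p))   — De Morgan
= (\lnot s \lor \lnot r \lor \lnot p \lor q) \land (\lnot s \lor \lnot r \lor \lnot q \lor p) \land (\lnot p \lor \lnot r \lor \lnot p \lor q) \land (\lnot p \lor \lnot r \lor \lnot q \lor p)   — distribute \lor over \land
= (\lnot s \lor \lnot r \lor \lnot q \lor p) \land (\lnot p \lor \lnot r \lor q)   — simplify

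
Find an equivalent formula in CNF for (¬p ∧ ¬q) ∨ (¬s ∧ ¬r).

(¬p ∨ ¬s) ∧ (¬p ∨ ¬r) ∧ (¬q ∨ ¬s) ∧ (¬q ∨ ¬r)

(¬p ∧ ¬q) ∨ (¬s ∧ ¬r)
≡ (¬p ∨ ¬s) ∧ (¬p ∨ ¬r) ∧ (¬q ∨ ¬s) ∧ (¬q ∨ ¬r)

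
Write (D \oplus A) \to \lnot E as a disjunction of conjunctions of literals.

(\lnot D \land \lnot A) \lor (A \land D) \lor \lnot E

(D \oplus A) \to \lnot E
⇔ \lnot (D \oplus A) \lor \lnot E   [eliminate \to]
⇔ \lnot ((D \land \lnot A) \lor (\lnot D \land A)) \lor \lnot E   [expand \oplus]
⇔ (\lnot (D \land \lnot A) \land \lnot (\lnot D \land A)) \lor \lnot E   [De Morgan]
⇔ ((\lnot D \lor \lnot \lnot A) \land \lnot (\lnot D \land A)) \lor \lnot E   [De Morgan]
⇔ ((\lnot D \lor A) \land \lnot (\lnot D \land A)) \lor \lnot E   [double negation]
⇔ ((\lnot D \lor A) \land (\lnot \lnot D \lor \lnot A)) \lor \lnot E   [De Morgan]
⇔ ((\lnot D \lor A) \land (D \lor \lnot A)) \lor \lnot E   [double negation]
⇔ (\lnot D \land D) \lor (\lnot D \land \lnot A) \lor (A \land D) \lor (A \land \lnot A) \lor \lnot E   [distribute \land over \lor]
⇔ (\lnot D \land \lnot A) \lor (A \land D) \lor \lnot E   [simplify]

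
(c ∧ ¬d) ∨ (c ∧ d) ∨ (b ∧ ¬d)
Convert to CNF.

(c ∧ ¬d) ∨ (c ∧ d) ∨ (b ∧ ¬d)
= (c ∨ c ∨ b) ∧ (c ∨ c ∨ ¬d) ∧ (c ∨ d ∨ b) ∧ (c ∨ d ∨ ¬d) ∧ (¬d ∨ c ∨ b) ∧ (¬d ∨ c ∨ ¬d) ∧ (¬d ∨ d ∨ b) ∧ (¬d ∨ d ∨ ¬d)   [distribute ∨ over ∧]
= (c ∨ b) ∧ (c ∨ ¬d)   [simplify]

(c ∨ b) ∧ (c ∨ ¬d)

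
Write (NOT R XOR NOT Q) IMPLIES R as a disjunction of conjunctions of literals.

(NOT R XOR NOT Q) IMPLIES R
= NOT (NOT R XOR NOT Q) OR R   — eliminate IMPLIES
= NOT ((NOT R AND NOT NOT Q) OR (NOT NOT R AND NOT Q)) OR R   — expand XOR
= (NOT (NOT R AND NOT NOT Q) AND NOT (NOT NOT R AND NOT Q)) OR R   — De Morgan
= ((NOT NOT R OR NOT NOT NOT Q) AND NOT (NOT NOT R AND NOT Q)) OR R   — De Morgan
= ((R OR NOT NOT NOT Q) AND NOT (NOT NOT R AND NOT Q)) OR R   — double negation
= ((R OR NOT Q) AND NOT (NOT NOT R AND NOT Q)) OR R   — double negation
= ((R OR NOT Q) AND (NOT NOT NOT R OR NOT NOT Q)) OR R   — De Morgan
= ((R OR NOT Q) AND (NOT R OR NOT NOT Q)) OR R   — double negation
= ((R OR NOT Q) AND (NOT R OR Q)) OR R   — double negation
= (R AND NOT R) OR (R AND Q) OR (NOT Q AND NOT R) OR (NOT Q AND Q) OR R   — distribute AND over OR
= (NOT Q AND NOT R) OR R   — simplify

(NOT Q AND NOT R) OR R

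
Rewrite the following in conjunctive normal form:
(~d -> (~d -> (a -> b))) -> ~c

(~d | ~c) & (a | ~c) & (~b | ~c)

(~d -> (~d -> (a -> b))) -> ~c
≡ ~(~d -> (~d -> (a -> b))) | ~c   — eliminate ->
≡ ~(~~d | (~d -> (a -> b))) | ~c   — eliminate ->
≡ ~(~~d | ~~d | (a -> b)) | ~c   — eliminate ->
≡ ~(~~d | ~~d | ~a | b) | ~c   — eliminate ->
≡ (~~~d & ~~~d & ~~a & ~b) | ~c   — De Morgan
≡ (~d & ~~~d & ~~a & ~b) | ~c   — double negation
≡ (~d & ~d & ~~a & ~b) | ~c   — double negation
≡ (~d & ~d & a & ~b) | ~c   — double negation
≡ (~d | ~c) & (~d | ~c) & (a | ~c) & (~b | ~c)   — distribute | over &
≡ (~d | ~c) & (a | ~c) & (~b | ~c)   — simplify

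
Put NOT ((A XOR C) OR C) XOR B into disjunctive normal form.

(NOT A AND NOT C AND NOT B) OR (A AND NOT C AND B) OR (C AND B)

NOT ((A XOR C) OR C) XOR B
≡ (NOT ((A XOR C) OR C) AND NOT B) OR (NOT NOT ((A XOR C) OR C) AND B)   (expand XOR)
≡ (NOT ((A AND NOT C) OR (NOT A AND C) OR C) AND NOT B) OR (NOT NOT ((A XOR C) OR C) AND B)   (expand XOR)
≡ (NOT ((A AND NOT C) OR (NOT A AND C) OR C) AND NOT B) OR (NOT NOT ((A AND NOT C) OR (NOT A AND C) OR C) AND B)   (expand XOR)
≡ (NOT (A AND NOT C) AND NOT (NOT A AND C) AND NOT C AND NOT B) OR (NOT NOT ((A AND NOT C) OR (NOT A AND C) OR C) AND B)   (De Morgan)
≡ ((NOT A OR NOT NOT C) AND NOT (NOT A AND C) AND NOT C AND NOT B) OR (NOT NOT ((A AND NOT C) OR (NOT A AND C) OR C) AND B)   (De Morgan)
≡ ((NOT A OR C) AND NOT (NOT A AND C) AND NOT C AND NOT B) OR (NOT NOT ((A AND NOT C) OR (NOT A AND C) OR C) AND B)   (double negation)
≡ ((NOT A OR C) AND (NOT NOT A OR NOT C) AND NOT C AND NOT B) OR (NOT NOT ((A AND NOT C) OR (NOT A AND C) OR C) AND B)   (De Morgan)
≡ ((NOT A OR C) AND (A OR NOT C) AND NOT C AND NOT B) OR (NOT NOT ((A AND NOT C) OR (NOT A AND C) OR C) AND B)   (double negation)
≡ ((NOT A OR C) AND (A OR NOT C) AND NOT C AND NOT B) OR (((A AND NOT C) OR (NOT A AND C) OR C) AND B)   (double negation)
≡ (NOT A AND A AND NOT C AND NOT B) OR (NOT A AND NOT C AND NOT C AND NOT B) OR (C AND A AND NOT C AND NOT B) OR (C AND NOT C AND NOT C AND NOT B) OR (A AND NOT C AND B) OR (NOT A AND C AND B) OR (C AND B)   (distribute AND over OR)
≡ (NOT A AND NOT C AND NOT B) OR (A AND NOT C AND B) OR (C AND B)   (simplify)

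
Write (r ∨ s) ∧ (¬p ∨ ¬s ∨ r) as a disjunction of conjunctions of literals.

r ∨ (s ∧ ¬p)

(r ∨ s) ∧ (¬p ∨ ¬s ∨ r)
⇔ (r ∧ ¬p) ∨ (r ∧ ¬s) ∨ (r ∧ r) ∨ (s ∧ ¬p) ∨ (s ∧ ¬s) ∨ (s ∧ r)   [distribute ∧ over ∨]
⇔ r ∨ (s ∧ ¬p)   [simplify]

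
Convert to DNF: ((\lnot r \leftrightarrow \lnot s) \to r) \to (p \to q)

\lnot s \land \lnot r \lor \lnot p \lor q

((\lnot r \leftrightarrow \lnot s) \to r) \to (p \to q)
≡ \lnot ((\lnot r \leftrightarrow \lnot s) \to r) \lor (p \to q)   — eliminate \to
≡ \lnot (\lnot (\lnot r \leftrightarrow \lnot s) \lor r) \lor (p \to q)   — eliminate \to
≡ \lnot (\lnot ((\lnot r \to \lnot s) \land (\lnot s \to \lnot r)) \lor r) \lor (p \to q)   — eliminate \leftrightarrow
≡ \lnot (\lnot ((\lnot \lnot r \lor \lnot s) \land (\lnot s \to \lnot r)) \lor r) \lor (p \to q)   — eliminate \to
≡ \lnot (\lnot ((\lnot \lnot r \lor \lnot s) \land (\lnot \lnot s \lor \lnot r)) \lor r) \lor (p \to q)   — eliminate \to
≡ \lnot (\lnot ((\lnot \lnot r \lor \lnot s) \land (\lnot \lnot s \lor \lnot r)) \lor r) \lor \lnot p \lor q   — eliminate \to
≡ \lnot \lnot ((\lnot \lnot r \lor \lnot s) \land (\lnot \lnot s \lor \lnot r)) \land \lnot r \lor \lnot p \lor q   — De Morgan
≡ (\lnot \lnot r \lor \lnot s) \land (\lnot \lnot s \lor \lnot r) \land \lnot r \lor \lnot p \lor q   — double negation
≡ (r \lor \lnot s) \land (\lnot \lnot s \lor \lnot r) \land \lnot r \lor \lnot p \lor q   — double negation
≡ (r \lor \lnot s) \land (s \lor \lnot r) \land \lnot r \lor \lnot p \lor q   — double negation
≡ r \land s \land \lnot r \lor r \land \lnot r \land \lnot r \lor \lnot s \land s \land \lnot r \lor \lnot s \land \lnot r \land \lnot r \lor \lnot p \lor q   — distribute \land over \lor
≡ \lnot s \land \lnot r \lor \lnot p \lor q   — simplify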